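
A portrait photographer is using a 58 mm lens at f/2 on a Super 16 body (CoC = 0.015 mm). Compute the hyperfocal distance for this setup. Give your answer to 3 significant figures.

Hyperfocal distance H = f²/(N·c) + f = 58²/(2 × 0.015) + 58 = 3364/0.03 + 58 ≈ 112191.3 mm ≈ 112 m.

112 m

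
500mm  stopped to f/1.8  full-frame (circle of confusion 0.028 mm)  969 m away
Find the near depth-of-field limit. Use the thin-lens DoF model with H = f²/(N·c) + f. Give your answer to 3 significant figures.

811 m

Hyperfocal distance H = f²/(N·c) + f = 500²/(1.8 × 0.028) + 500 = 250000/0.0504 + 500 ≈ 4960817.5 mm ≈ 4961 m.
Near limit Dn = s·(H − f)/(H + s − 2f) = 969000 × (4960817.5 − 500) / (4960817.5 + 969000 − 2 × 500) = 969000 × 4960317.5 / 5928817.5 ≈ 810709 mm ≈ 811 m.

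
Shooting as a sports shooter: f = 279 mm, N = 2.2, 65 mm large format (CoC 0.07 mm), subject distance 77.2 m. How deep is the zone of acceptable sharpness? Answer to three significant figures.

Hyperfocal distance H = f²/(N·c) + f = 279²/(2.2 × 0.07) + 279 = 77841/0.154 + 279 ≈ 505740.0 mm ≈ 505.7 m.
Near limit Dn = s·(H − f)/(H + s − 2f) = 77200 × (505740.0 − 279) / (505740.0 + 77200 − 2 × 279) = 77200 × 505461.0 / 582382.0 ≈ 67003 mm.
Far limit Df = s·(H − f)/(H − s) = 77200 × (505740.0 − 279) / (505740.0 − 77200) = 77200 × 505461.0 / 428540.0 ≈ 91057 mm.
Depth of field = Df − Dn = 91057 − 67003 ≈ 24054 mm ≈ 24.1 m.

24.1 m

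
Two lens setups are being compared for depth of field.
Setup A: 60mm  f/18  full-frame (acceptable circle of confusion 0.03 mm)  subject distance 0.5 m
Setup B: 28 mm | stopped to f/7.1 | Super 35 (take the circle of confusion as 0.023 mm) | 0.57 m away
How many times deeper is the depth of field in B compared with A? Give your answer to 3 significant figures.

Setup A: H = 60²/(18×0.03) + 60 ≈ 6726.7 mm; DoF = Df − Dn = 535.332 − 469.043 ≈ 66.289 mm.
Setup B: H = 28²/(7.1×0.023) + 28 ≈ 4829.0 mm; DoF = Df − Dn = 642.54 − 512.18 ≈ 130.36 mm.
Ratio = 130.36 / 66.289 ≈ 1.97.

1.97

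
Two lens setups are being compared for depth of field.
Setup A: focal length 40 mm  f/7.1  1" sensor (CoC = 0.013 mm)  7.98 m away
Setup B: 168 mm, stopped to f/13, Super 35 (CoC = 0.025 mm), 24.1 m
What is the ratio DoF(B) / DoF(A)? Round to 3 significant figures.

Setup A: H = 40²/(7.1×0.013) + 40 ≈ 17374.8 mm; DoF = Df − Dn = 14724.3 − 5473.1 ≈ 9251.2 mm.
Setup B: H = 168²/(13×0.025) + 168 ≈ 87011.1 mm; DoF = Df − Dn = 33268 − 18893 ≈ 14375 mm.
Ratio = 14375 / 9251.2 ≈ 1.55.

1.55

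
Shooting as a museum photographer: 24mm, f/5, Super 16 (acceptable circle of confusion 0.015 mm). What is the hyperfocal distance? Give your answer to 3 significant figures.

Hyperfocal distance H = f²/(N·c) + f = 24²/(5 × 0.015) + 24 = 576/0.075 + 24 ≈ 7704.0 mm ≈ 7.70 m.

7.70 m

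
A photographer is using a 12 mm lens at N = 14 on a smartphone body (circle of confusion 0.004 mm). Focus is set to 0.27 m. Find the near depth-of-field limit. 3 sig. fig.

Hyperfocal distance H = f²/(N·c) + f = 12²/(14 × 0.004) + 12 = 144/0.056 + 12 ≈ 2583.4 mm ≈ 2.583 m.
Near limit Dn = s·(H − f)/(H + s − 2f) = 270 × (2583.4 − 12) / (2583.4 + 270 − 2 × 12) = 270 × 2571.4 / 2829.4 ≈ 245.38 mm.

245 mm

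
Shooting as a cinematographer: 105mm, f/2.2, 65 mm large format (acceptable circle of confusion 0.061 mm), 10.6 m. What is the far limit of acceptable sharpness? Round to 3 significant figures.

12.2 m

Hyperfocal distance H = f²/(N·c) + f = 105²/(2.2 × 0.061) + 105 = 11025/0.1342 + 105 ≈ 82258.5 mm ≈ 82.26 m.
Far limit Df = s·(H − f)/(H − s) = 10600 × (82258.5 − 105) / (82258.5 − 10600) = 10600 × 82153.5 / 71658.5 ≈ 12152 mm ≈ 12.2 m.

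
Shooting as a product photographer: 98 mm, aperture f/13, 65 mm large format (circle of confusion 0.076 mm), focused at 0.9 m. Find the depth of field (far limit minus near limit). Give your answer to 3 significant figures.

150 mm

Hyperfocal distance H = f²/(N·c) + f = 98²/(13 × 0.076) + 98 = 9604/0.988 + 98 ≈ 9818.6 mm ≈ 9.819 m.
Near limit Dn = s·(H − f)/(H + s − 2f) = 900 × (9818.6 − 98) / (9818.6 + 900 − 2 × 98) = 900 × 9720.6 / 10522.6 ≈ 831.41 mm.
Far limit Df = s·(H − f)/(H − s) = 900 × (9818.6 − 98) / (9818.6 − 900) = 900 × 9720.6 / 8918.6 ≈ 980.93 mm.
Depth of field = Df − Dn = 980.93 − 831.41 ≈ 149.52 mm.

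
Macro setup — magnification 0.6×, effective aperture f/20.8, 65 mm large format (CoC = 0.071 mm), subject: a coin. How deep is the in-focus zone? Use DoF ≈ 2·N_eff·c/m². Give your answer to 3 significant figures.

At magnification m, DoF ≈ 2·N_eff·c/m² = 2 × 20.8 × 0.071 / 0.6² = 2.954 / 0.36 ≈ 8.2 mm.

8.20 mm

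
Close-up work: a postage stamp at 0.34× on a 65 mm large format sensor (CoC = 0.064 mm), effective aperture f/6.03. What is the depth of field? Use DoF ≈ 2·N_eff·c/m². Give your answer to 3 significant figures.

6.68 mm

At magnification m, DoF ≈ 2·N_eff·c/m² = 2 × 6.03 × 0.064 / 0.34² = 0.7718 / 0.1156 ≈ 6.68 mm.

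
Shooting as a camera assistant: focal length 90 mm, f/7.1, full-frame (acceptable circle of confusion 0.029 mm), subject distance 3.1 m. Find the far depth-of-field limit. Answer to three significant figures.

Hyperfocal distance H = f²/(N·c) + f = 90²/(7.1 × 0.029) + 90 = 8100/0.2059 + 90 ≈ 39429.5 mm ≈ 39.43 m.
Far limit Df = s·(H − f)/(H − s) = 3100 × (39429.5 − 90) / (39429.5 − 3100) = 3100 × 39339.5 / 36329.5 ≈ 3356.8 mm ≈ 3.36 m.

3.36 m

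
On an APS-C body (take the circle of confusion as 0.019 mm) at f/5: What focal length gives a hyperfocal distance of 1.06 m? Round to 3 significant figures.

9.99 mm

From H = f²/(N·c) + f, with f ≪ H: f ≈ √(H·N·c) = √(1060 × 5 × 0.019) = √100.70 ≈ 10.03 mm.
Exact: f² + N·c·f − N·c·H = 0 ⇒ f = (−N·c + √((N·c)² + 4·N·c·H))/2 = (−0.095 + √402.81)/2 ≈ 9.9876 mm ≈ 9.99 mm.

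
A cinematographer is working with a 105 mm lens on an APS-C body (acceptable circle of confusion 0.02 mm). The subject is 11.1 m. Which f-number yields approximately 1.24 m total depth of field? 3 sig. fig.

f/2.79

Write h = H − f = f²/(N·c). The thin-lens limits are Dn = s·h/(h + (s−f)) and Df = s·h/(h − (s−f)), so DoF = Df − Dn = 2·s·(s−f)·h / (h² − (s−f)²).
That is a quadratic in h: DoF·h² − 2·s·(s−f)·h − DoF·(s−f)² = 0 ⇒ h = (s−f)·(s + √(s² + DoF²)) / DoF = 10995 × (11100 + √(11100² + 1240²)) / 1240 = 10995 × (11100 + 11169.0) / 1240 ≈ 197458 mm.
Then N = f²/(c·h) = 105² / (0.02 × 197458) = 11025 / 3949.2 ≈ 2.79.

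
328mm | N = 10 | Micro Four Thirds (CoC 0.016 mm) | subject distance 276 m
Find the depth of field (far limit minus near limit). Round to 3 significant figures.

272 m

Hyperfocal distance H = f²/(N·c) + f = 328²/(10 × 0.016) + 328 = 107584/0.16 + 328 ≈ 672728.0 mm ≈ 672.7 m.
Near limit Dn = s·(H − f)/(H + s − 2f) = 276000 × (672728.0 − 328) / (672728.0 + 276000 − 2 × 328) = 276000 × 672400.0 / 948072.0 ≈ 195747 mm.
Far limit Df = s·(H − f)/(H − s) = 276000 × (672728.0 − 328) / (672728.0 − 276000) = 276000 × 672400.0 / 396728.0 ≈ 467782 mm.
Depth of field = Df − Dn = 467782 − 195747 ≈ 272035 mm ≈ 272 m.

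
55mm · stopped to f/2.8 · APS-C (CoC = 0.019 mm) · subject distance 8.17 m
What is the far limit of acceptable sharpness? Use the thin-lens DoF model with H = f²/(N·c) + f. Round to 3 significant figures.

Hyperfocal distance H = f²/(N·c) + f = 55²/(2.8 × 0.019) + 55 = 3025/0.0532 + 55 ≈ 56915.9 mm ≈ 56.92 m.
Far limit Df = s·(H − f)/(H − s) = 8170 × (56915.9 − 55) / (56915.9 − 8170) = 8170 × 56860.9 / 48745.9 ≈ 9530.1 mm ≈ 9.53 m.

9.53 m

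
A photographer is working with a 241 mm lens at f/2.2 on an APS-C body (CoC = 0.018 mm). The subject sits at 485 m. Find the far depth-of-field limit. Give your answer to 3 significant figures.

724 m

Hyperfocal distance H = f²/(N·c) + f = 241²/(2.2 × 0.018) + 241 = 58081/0.0396 + 241 ≈ 1466932.9 mm ≈ 1467 m.
Far limit Df = s·(H − f)/(H − s) = 485000 × (1466932.9 − 241) / (1466932.9 − 485000) = 485000 × 1466691.9 / 981932.9 ≈ 724434 mm ≈ 724 m.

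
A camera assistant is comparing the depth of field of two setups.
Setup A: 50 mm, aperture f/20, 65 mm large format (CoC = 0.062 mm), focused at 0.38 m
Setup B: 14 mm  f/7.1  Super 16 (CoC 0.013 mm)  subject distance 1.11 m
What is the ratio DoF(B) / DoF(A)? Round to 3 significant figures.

Setup A: H = 50²/(20×0.062) + 50 ≈ 2066.1 mm; DoF = Df − Dn = 454.37 − 326.55 ≈ 127.82 mm.
Setup B: H = 14²/(7.1×0.013) + 14 ≈ 2137.5 mm; DoF = Df − Dn = 2294.0 − 732.1 ≈ 1561.9 mm.
Ratio = 1561.9 / 127.82 ≈ 12.2.

12.2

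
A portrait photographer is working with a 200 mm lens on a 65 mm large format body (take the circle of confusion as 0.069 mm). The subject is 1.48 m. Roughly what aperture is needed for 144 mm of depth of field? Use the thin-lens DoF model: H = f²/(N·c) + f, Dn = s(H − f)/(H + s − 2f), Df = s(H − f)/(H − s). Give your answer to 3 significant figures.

f/22

Write h = H − f = f²/(N·c). The thin-lens limits are Dn = s·h/(h + (s−f)) and Df = s·h/(h − (s−f)), so DoF = Df − Dn = 2·s·(s−f)·h / (h² − (s−f)²).
That is a quadratic in h: DoF·h² − 2·s·(s−f)·h − DoF·(s−f)² = 0 ⇒ h = (s−f)·(s + √(s² + DoF²)) / DoF = 1280 × (1480 + √(1480² + 144²)) / 144 = 1280 × (1480 + 1486.99) / 144 ≈ 26373 mm.
Then N = f²/(c·h) = 200² / (0.069 × 26373) = 40000 / 1819.8 ≈ 22.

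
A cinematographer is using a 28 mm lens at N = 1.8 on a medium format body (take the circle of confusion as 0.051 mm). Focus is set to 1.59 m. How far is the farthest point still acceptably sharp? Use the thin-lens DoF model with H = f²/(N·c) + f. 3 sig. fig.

Hyperfocal distance H = f²/(N·c) + f = 28²/(1.8 × 0.051) + 28 = 784/0.0918 + 28 ≈ 8568.3 mm ≈ 8.568 m.
Far limit Df = s·(H − f)/(H − s) = 1590 × (8568.3 − 28) / (8568.3 − 1590) = 1590 × 8540.3 / 6978.3 ≈ 1945.9 mm ≈ 1.95 m.

1.95 m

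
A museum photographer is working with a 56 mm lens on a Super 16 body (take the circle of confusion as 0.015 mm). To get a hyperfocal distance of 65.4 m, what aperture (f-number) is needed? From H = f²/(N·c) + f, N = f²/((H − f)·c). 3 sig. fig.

Rearrange H = f²/(N·c) + f for N: N = f² / ((H − f)·c).
N = 56² / ((65400 − 56) × 0.015) = 3136 / 980.2 ≈ 3.20.

f/3.20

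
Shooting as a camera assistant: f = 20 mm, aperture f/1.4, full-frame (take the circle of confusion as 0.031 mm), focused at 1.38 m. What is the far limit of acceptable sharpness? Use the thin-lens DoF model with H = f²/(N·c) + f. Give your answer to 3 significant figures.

Hyperfocal distance H = f²/(N·c) + f = 20²/(1.4 × 0.031) + 20 = 400/0.0434 + 20 ≈ 9236.6 mm ≈ 9.237 m.
Far limit Df = s·(H − f)/(H − s) = 1380 × (9236.6 − 20) / (9236.6 − 1380) = 1380 × 9216.6 / 7856.6 ≈ 1618.9 mm ≈ 1.62 m.

1.62 m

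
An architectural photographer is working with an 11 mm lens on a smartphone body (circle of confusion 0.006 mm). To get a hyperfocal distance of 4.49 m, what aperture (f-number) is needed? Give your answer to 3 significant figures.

f/4.50

Rearrange H = f²/(N·c) + f for N: N = f² / ((H − f)·c).
N = 11² / ((4490 − 11) × 0.006) = 121 / 26.87 ≈ 4.50.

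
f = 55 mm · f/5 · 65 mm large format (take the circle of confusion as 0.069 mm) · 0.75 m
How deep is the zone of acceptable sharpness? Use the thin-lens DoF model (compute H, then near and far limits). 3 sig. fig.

Hyperfocal distance H = f²/(N·c) + f = 55²/(5 × 0.069) + 55 = 3025/0.345 + 55 ≈ 8823.1 mm ≈ 8.823 m.
Near limit Dn = s·(H − f)/(H + s − 2f) = 750 × (8823.1 − 55) / (8823.1 + 750 − 2 × 55) = 750 × 8768.1 / 9463.1 ≈ 694.92 mm.
Far limit Df = s·(H − f)/(H − s) = 750 × (8823.1 − 55) / (8823.1 − 750) = 750 × 8768.1 / 8073.1 ≈ 814.57 mm.
Depth of field = Df − Dn = 814.57 − 694.92 ≈ 119.65 mm.

120 mm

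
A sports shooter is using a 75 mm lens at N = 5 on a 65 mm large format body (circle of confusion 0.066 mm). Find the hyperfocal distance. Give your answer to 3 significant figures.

17.1 m

Hyperfocal distance H = f²/(N·c) + f = 75²/(5 × 0.066) + 75 = 5625/0.33 + 75 ≈ 17120.5 mm ≈ 17.1 m.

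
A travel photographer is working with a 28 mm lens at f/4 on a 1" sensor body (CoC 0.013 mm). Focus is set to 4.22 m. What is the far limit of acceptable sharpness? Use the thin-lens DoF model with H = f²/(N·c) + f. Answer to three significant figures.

5.85 m

Hyperfocal distance H = f²/(N·c) + f = 28²/(4 × 0.013) + 28 = 784/0.052 + 28 ≈ 15104.9 mm ≈ 15.10 m.
Far limit Df = s·(H − f)/(H − s) = 4220 × (15104.9 − 28) / (15104.9 − 4220) = 4220 × 15076.9 / 10884.9 ≈ 5845.2 mm ≈ 5.85 m.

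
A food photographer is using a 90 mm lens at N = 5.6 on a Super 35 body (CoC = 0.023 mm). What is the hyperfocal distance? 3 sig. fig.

63.0 m

Hyperfocal distance H = f²/(N·c) + f = 90²/(5.6 × 0.023) + 90 = 8100/0.1288 + 90 ≈ 62978.2 mm ≈ 63.0 m.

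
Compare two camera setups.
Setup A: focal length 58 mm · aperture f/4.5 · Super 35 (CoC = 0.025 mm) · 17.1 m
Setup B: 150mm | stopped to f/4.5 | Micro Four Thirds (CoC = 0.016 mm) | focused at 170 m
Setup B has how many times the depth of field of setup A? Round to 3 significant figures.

9.09

Setup A: H = 58²/(4.5×0.025) + 58 ≈ 29960.2 mm; DoF = Df − Dn = 39760 − 10892 ≈ 28868 mm.
Setup B: H = 150²/(4.5×0.016) + 150 ≈ 312650.0 mm; DoF = Df − Dn = 372415 − 110138 ≈ 262277 mm.
Ratio = 262277 / 28868 ≈ 9.09.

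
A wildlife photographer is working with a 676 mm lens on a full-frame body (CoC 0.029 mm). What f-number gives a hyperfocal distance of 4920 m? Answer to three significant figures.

Rearrange H = f²/(N·c) + f for N: N = f² / ((H − f)·c).
N = 676² / ((4920000 − 676) × 0.029) = 456976 / 142660 ≈ 3.20.

f/3.20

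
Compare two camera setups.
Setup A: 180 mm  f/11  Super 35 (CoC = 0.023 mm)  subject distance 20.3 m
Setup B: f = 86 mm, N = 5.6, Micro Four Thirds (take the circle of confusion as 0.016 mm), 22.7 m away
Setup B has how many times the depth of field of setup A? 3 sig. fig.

Setup A: H = 180²/(11×0.023) + 180 ≈ 128243.2 mm; DoF = Df − Dn = 24083.8 − 17543.7 ≈ 6540.1 mm.
Setup B: H = 86²/(5.6×0.016) + 86 ≈ 82630.6 mm; DoF = Df − Dn = 31266 − 17818 ≈ 13448 mm.
Ratio = 13448 / 6540.1 ≈ 2.06.

2.06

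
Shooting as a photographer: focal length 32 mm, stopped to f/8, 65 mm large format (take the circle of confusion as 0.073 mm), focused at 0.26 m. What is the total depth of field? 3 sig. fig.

68.8 mm

Hyperfocal distance H = f²/(N·c) + f = 32²/(8 × 0.073) + 32 = 1024/0.584 + 32 ≈ 1785.4 mm ≈ 1.785 m.
Near limit Dn = s·(H − f)/(H + s − 2f) = 260 × (1785.4 − 32) / (1785.4 + 260 − 2 × 32) = 260 × 1753.4 / 1981.4 ≈ 230.082 mm.
Far limit Df = s·(H − f)/(H − s) = 260 × (1785.4 − 32) / (1785.4 − 260) = 260 × 1753.4 / 1525.4 ≈ 298.861 mm.
Depth of field = Df − Dn = 298.861 − 230.082 ≈ 68.779 mm.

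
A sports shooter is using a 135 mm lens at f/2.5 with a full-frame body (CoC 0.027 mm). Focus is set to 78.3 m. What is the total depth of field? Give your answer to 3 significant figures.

49.5 m

Hyperfocal distance H = f²/(N·c) + f = 135²/(2.5 × 0.027) + 135 = 18225/0.0675 + 135 ≈ 270135.0 mm ≈ 270.1 m.
Near limit Dn = s·(H − f)/(H + s − 2f) = 78300 × (270135.0 − 135) / (270135.0 + 78300 − 2 × 135) = 78300 × 270000.0 / 348165.0 ≈ 60721 mm.
Far limit Df = s·(H − f)/(H − s) = 78300 × (270135.0 − 135) / (270135.0 − 78300) = 78300 × 270000.0 / 191835.0 ≈ 110204 mm.
Depth of field = Df − Dn = 110204 − 60721 ≈ 49483 mm ≈ 49.5 m.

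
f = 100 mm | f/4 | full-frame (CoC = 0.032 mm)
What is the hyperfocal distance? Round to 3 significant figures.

Hyperfocal distance H = f²/(N·c) + f = 100²/(4 × 0.032) + 100 = 10000/0.128 + 100 ≈ 78225.0 mm ≈ 78.2 m.

78.2 m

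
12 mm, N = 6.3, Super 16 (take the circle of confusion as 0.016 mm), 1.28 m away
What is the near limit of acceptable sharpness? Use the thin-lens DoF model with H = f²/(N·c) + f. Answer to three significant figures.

Hyperfocal distance H = f²/(N·c) + f = 12²/(6.3 × 0.016) + 12 = 144/0.1008 + 12 ≈ 1440.6 mm ≈ 1.441 m.
Near limit Dn = s·(H − f)/(H + s − 2f) = 1280 × (1440.6 − 12) / (1440.6 + 1280 − 2 × 12) = 1280 × 1428.6 / 2696.6 ≈ 678.11 mm ≈ 0.678 m.

0.678 m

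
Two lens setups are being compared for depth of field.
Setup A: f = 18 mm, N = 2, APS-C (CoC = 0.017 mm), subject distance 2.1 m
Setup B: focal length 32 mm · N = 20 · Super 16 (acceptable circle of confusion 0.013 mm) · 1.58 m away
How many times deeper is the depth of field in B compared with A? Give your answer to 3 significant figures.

Setup A: H = 18²/(2×0.017) + 18 ≈ 9547.4 mm; DoF = Df − Dn = 2687.08 − 1723.46 ≈ 963.62 mm.
Setup B: H = 32²/(20×0.013) + 32 ≈ 3970.5 mm; DoF = Df − Dn = 2603.2 − 1134.2 ≈ 1469.0 mm.
Ratio = 1469.0 / 963.62 ≈ 1.52.

1.52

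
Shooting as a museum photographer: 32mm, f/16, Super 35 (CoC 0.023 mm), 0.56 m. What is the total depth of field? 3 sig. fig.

220 mm

Hyperfocal distance H = f²/(N·c) + f = 32²/(16 × 0.023) + 32 = 1024/0.368 + 32 ≈ 2814.6 mm ≈ 2.815 m.
Near limit Dn = s·(H − f)/(H + s − 2f) = 560 × (2814.6 − 32) / (2814.6 + 560 − 2 × 32) = 560 × 2782.6 / 3310.6 ≈ 470.69 mm.
Far limit Df = s·(H − f)/(H − s) = 560 × (2814.6 − 32) / (2814.6 − 560) = 560 × 2782.6 / 2254.6 ≈ 691.14 mm.
Depth of field = Df − Dn = 691.14 − 470.69 ≈ 220.45 mm.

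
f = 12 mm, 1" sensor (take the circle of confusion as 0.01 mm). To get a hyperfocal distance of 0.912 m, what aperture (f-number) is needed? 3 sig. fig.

Rearrange H = f²/(N·c) + f for N: N = f² / ((H − f)·c).
N = 12² / ((912 − 12) × 0.01) = 144 / 9.000 ≈ 16.

f/16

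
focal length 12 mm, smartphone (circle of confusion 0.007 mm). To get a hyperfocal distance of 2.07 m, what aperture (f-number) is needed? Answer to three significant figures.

Rearrange H = f²/(N·c) + f for N: N = f² / ((H − f)·c).
N = 12² / ((2070 − 12) × 0.007) = 144 / 14.41 ≈ 10.

f/10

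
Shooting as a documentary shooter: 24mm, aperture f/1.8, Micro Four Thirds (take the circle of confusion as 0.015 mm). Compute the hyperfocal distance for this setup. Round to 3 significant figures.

Hyperfocal distance H = f²/(N·c) + f = 24²/(1.8 × 0.015) + 24 = 576/0.027 + 24 ≈ 21357.3 mm ≈ 21.4 m.

21.4 m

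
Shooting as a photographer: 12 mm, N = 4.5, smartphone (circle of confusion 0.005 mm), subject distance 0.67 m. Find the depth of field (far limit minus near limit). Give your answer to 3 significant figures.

Hyperfocal distance H = f²/(N·c) + f = 12²/(4.5 × 0.005) + 12 = 144/0.0225 + 12 ≈ 6412.0 mm ≈ 6.412 m.
Near limit Dn = s·(H − f)/(H + s − 2f) = 670 × (6412.0 − 12) / (6412.0 + 670 − 2 × 12) = 670 × 6400.0 / 7058.0 ≈ 607.54 mm.
Far limit Df = s·(H − f)/(H − s) = 670 × (6412.0 − 12) / (6412.0 − 670) = 670 × 6400.0 / 5742.0 ≈ 746.78 mm.
Depth of field = Df − Dn = 746.78 − 607.54 ≈ 139.24 mm.

139 mm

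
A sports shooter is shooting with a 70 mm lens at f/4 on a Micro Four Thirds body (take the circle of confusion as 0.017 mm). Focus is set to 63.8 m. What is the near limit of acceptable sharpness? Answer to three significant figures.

33.9 m

Hyperfocal distance H = f²/(N·c) + f = 70²/(4 × 0.017) + 70 = 4900/0.068 + 70 ≈ 72128.8 mm ≈ 72.13 m.
Near limit Dn = s·(H − f)/(H + s − 2f) = 63800 × (72128.8 − 70) / (72128.8 + 63800 − 2 × 70) = 63800 × 72058.8 / 135788.8 ≈ 33857 mm ≈ 33.9 m.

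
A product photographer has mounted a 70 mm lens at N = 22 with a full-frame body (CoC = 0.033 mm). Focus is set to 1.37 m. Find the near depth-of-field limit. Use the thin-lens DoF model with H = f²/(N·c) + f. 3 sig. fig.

1.15 m

Hyperfocal distance H = f²/(N·c) + f = 70²/(22 × 0.033) + 70 = 4900/0.726 + 70 ≈ 6819.3 mm ≈ 6.819 m.
Near limit Dn = s·(H − f)/(H + s − 2f) = 1370 × (6819.3 − 70) / (6819.3 + 1370 − 2 × 70) = 1370 × 6749.3 / 8049.3 ≈ 1148.7 mm ≈ 1.15 m.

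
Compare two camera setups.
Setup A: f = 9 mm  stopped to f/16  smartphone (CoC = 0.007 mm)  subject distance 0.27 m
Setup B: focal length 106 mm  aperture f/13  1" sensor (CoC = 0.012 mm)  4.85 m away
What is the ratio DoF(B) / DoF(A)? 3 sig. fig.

2.86

Setup A: H = 9²/(16×0.007) + 9 ≈ 732.2 mm; DoF = Df − Dn = 422.46 − 198.40 ≈ 224.06 mm.
Setup B: H = 106²/(13×0.012) + 106 ≈ 72131.6 mm; DoF = Df − Dn = 5191.97 − 4550.29 ≈ 641.68 mm.
Ratio = 641.68 / 224.06 ≈ 2.86.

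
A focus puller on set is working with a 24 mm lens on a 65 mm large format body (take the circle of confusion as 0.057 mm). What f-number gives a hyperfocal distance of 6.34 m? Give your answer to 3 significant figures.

f/1.60

Rearrange H = f²/(N·c) + f for N: N = f² / ((H − f)·c).
N = 24² / ((6340 − 24) × 0.057) = 576 / 360.0 ≈ 1.60.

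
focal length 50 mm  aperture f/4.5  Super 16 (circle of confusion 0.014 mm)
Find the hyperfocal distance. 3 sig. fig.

Hyperfocal distance H = f²/(N·c) + f = 50²/(4.5 × 0.014) + 50 = 2500/0.063 + 50 ≈ 39732.5 mm ≈ 39.7 m.

39.7 m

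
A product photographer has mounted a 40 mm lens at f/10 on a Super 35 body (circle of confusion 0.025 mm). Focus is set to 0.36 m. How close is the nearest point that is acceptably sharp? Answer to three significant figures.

Hyperfocal distance H = f²/(N·c) + f = 40²/(10 × 0.025) + 40 = 1600/0.25 + 40 ≈ 6440.0 mm ≈ 6.440 m.
Near limit Dn = s·(H − f)/(H + s − 2f) = 360 × (6440.0 − 40) / (6440.0 + 360 − 2 × 40) = 360 × 6400.0 / 6720.0 ≈ 342.86 mm.

343 mm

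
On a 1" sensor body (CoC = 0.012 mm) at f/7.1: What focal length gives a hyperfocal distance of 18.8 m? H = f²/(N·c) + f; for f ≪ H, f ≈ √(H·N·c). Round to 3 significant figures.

40.0 mm

From H = f²/(N·c) + f, with f ≪ H: f ≈ √(H·N·c) = √(18800 × 7.1 × 0.012) = √1601.8 ≈ 40.02 mm.
The +f correction barely moves this — solving exactly, f² + N·c·f − N·c·H = 0 ⇒ f = (−N·c + √((N·c)² + 4·N·c·H))/2 = (−0.0852 + √6407.0)/2 ≈ 39.979 mm, so f ≈ 40.0 mm.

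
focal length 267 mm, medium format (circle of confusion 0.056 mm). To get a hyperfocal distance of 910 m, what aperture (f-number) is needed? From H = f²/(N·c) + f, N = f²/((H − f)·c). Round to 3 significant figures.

f/1.40

Rearrange H = f²/(N·c) + f for N: N = f² / ((H − f)·c).
N = 267² / ((910000 − 267) × 0.056) = 71289 / 50945 ≈ 1.40.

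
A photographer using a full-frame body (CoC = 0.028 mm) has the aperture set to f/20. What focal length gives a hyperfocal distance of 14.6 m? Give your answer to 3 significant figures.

90.1 mm

From H = f²/(N·c) + f, with f ≪ H: f ≈ √(H·N·c) = √(14600 × 20 × 0.028) = √8176.0 ≈ 90.42 mm.
Exact: f² + N·c·f − N·c·H = 0 ⇒ f = (−N·c + √((N·c)² + 4·N·c·H))/2 = (−0.56 + √32704)/2 ≈ 90.142 mm ≈ 90.1 mm.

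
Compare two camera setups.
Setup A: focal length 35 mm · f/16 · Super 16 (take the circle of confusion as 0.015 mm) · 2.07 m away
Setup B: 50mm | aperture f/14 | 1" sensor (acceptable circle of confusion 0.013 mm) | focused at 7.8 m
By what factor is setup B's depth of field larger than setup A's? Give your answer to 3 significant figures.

Setup A: H = 35²/(16×0.015) + 35 ≈ 5139.2 mm; DoF = Df − Dn = 3442.5 − 1480.0 ≈ 1962.5 mm.
Setup B: H = 50²/(14×0.013) + 50 ≈ 13786.3 mm; DoF = Df − Dn = 17898 − 4987 ≈ 12911 mm.
Ratio = 12911 / 1962.5 ≈ 6.58.

6.58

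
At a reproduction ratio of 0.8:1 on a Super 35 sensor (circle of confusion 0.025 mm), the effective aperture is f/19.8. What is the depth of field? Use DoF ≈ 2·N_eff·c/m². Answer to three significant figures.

At magnification m, DoF ≈ 2·N_eff·c/m² = 2 × 19.8 × 0.025 / 0.8² = 0.99 / 0.64 ≈ 1.55 mm.

1.55 mm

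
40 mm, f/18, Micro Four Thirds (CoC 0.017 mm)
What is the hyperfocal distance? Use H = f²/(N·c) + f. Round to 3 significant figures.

Hyperfocal distance H = f²/(N·c) + f = 40²/(18 × 0.017) + 40 = 1600/0.306 + 40 ≈ 5268.8 mm ≈ 5.27 m.

5.27 m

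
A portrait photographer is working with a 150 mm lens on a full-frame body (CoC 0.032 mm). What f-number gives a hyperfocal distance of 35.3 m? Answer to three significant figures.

Rearrange H = f²/(N·c) + f for N: N = f² / ((H − f)·c).
N = 150² / ((35300 − 150) × 0.032) = 22500 / 1125 ≈ 20.

f/20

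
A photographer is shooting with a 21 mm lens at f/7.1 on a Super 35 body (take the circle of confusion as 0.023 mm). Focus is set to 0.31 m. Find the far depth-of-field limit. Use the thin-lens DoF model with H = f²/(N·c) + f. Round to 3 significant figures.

347 mm

Hyperfocal distance H = f²/(N·c) + f = 21²/(7.1 × 0.023) + 21 = 441/0.1633 + 21 ≈ 2721.6 mm ≈ 2.722 m.
Far limit Df = s·(H − f)/(H − s) = 310 × (2721.6 − 21) / (2721.6 − 310) = 310 × 2700.6 / 2411.6 ≈ 347.15 mm.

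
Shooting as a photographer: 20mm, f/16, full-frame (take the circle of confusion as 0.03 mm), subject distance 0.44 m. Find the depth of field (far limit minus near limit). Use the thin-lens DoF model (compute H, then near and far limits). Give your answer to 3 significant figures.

0.595 m

Hyperfocal distance H = f²/(N·c) + f = 20²/(16 × 0.03) + 20 = 400/0.48 + 20 ≈ 853.3 mm ≈ 0.853 m.
Near limit Dn = s·(H − f)/(H + s − 2f) = 440 × (853.3 − 20) / (853.3 + 440 − 2 × 20) = 440 × 833.3 / 1253.3 ≈ 292.55 mm.
Far limit Df = s·(H − f)/(H − s) = 440 × (853.3 − 20) / (853.3 − 440) = 440 × 833.3 / 413.3 ≈ 887.10 mm.
Depth of field = Df − Dn = 887.10 − 292.55 ≈ 594.55 mm ≈ 0.595 m.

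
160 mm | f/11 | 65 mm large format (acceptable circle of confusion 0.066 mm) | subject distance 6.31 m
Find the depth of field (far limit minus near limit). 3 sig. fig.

2.27 m

Hyperfocal distance H = f²/(N·c) + f = 160²/(11 × 0.066) + 160 = 25600/0.726 + 160 ≈ 35421.7 mm ≈ 35.42 m.
Near limit Dn = s·(H − f)/(H + s − 2f) = 6310 × (35421.7 − 160) / (35421.7 + 6310 − 2 × 160) = 6310 × 35261.7 / 41411.7 ≈ 5372.9 mm.
Far limit Df = s·(H − f)/(H − s) = 6310 × (35421.7 − 160) / (35421.7 − 6310) = 6310 × 35261.7 / 29111.7 ≈ 7643.0 mm.
Depth of field = Df − Dn = 7643.0 − 5372.9 ≈ 2270.1 mm ≈ 2.27 m.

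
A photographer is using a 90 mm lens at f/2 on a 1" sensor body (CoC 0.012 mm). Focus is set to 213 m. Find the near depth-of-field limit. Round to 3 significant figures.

Hyperfocal distance H = f²/(N·c) + f = 90²/(2 × 0.012) + 90 = 8100/0.024 + 90 ≈ 337590.0 mm ≈ 337.6 m.
Near limit Dn = s·(H − f)/(H + s − 2f) = 213000 × (337590.0 − 90) / (337590.0 + 213000 − 2 × 90) = 213000 × 337500.0 / 550410.0 ≈ 130607 mm ≈ 131 m.

131 m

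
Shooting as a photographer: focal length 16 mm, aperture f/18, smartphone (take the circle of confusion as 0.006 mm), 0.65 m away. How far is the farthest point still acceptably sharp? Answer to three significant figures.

Hyperfocal distance H = f²/(N·c) + f = 16²/(18 × 0.006) + 16 = 256/0.108 + 16 ≈ 2386.4 mm ≈ 2.386 m.
Far limit Df = s·(H − f)/(H − s) = 650 × (2386.4 − 16) / (2386.4 − 650) = 650 × 2370.4 / 1736.4 ≈ 887.33 mm ≈ 0.887 m.

0.887 m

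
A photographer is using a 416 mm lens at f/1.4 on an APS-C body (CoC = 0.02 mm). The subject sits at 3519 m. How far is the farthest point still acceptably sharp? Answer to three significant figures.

Hyperfocal distance H = f²/(N·c) + f = 416²/(1.4 × 0.02) + 416 = 173056/0.028 + 416 ≈ 6180987.4 mm ≈ 6181 m.
Far limit Df = s·(H − f)/(H − s) = 3519000 × (6180987.4 − 416) / (6180987.4 − 3519000) = 3519000 × 6180571.4 / 2661987.4 ≈ 8170373 mm ≈ 8170 m.

8170 m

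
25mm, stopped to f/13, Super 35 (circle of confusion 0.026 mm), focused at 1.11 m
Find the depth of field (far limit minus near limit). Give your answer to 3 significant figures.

Hyperfocal distance H = f²/(N·c) + f = 25²/(13 × 0.026) + 25 = 625/0.338 + 25 ≈ 1874.1 mm ≈ 1.874 m.
Near limit Dn = s·(H − f)/(H + s − 2f) = 1110 × (1874.1 − 25) / (1874.1 + 1110 − 2 × 25) = 1110 × 1849.1 / 2934.1 ≈ 699.5 mm.
Far limit Df = s·(H − f)/(H − s) = 1110 × (1874.1 − 25) / (1874.1 − 1110) = 1110 × 1849.1 / 764.1 ≈ 2686.1 mm.
Depth of field = Df − Dn = 2686.1 − 699.5 ≈ 1986.6 mm ≈ 1.99 m.

1.99 m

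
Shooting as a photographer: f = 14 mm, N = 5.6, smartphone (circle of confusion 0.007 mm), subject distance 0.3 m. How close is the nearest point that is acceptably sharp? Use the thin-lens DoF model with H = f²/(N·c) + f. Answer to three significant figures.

Hyperfocal distance H = f²/(N·c) + f = 14²/(5.6 × 0.007) + 14 = 196/0.0392 + 14 ≈ 5014.0 mm ≈ 5.014 m.
Near limit Dn = s·(H − f)/(H + s − 2f) = 300 × (5014.0 − 14) / (5014.0 + 300 − 2 × 14) = 300 × 5000.0 / 5286.0 ≈ 283.77 mm.

284 mm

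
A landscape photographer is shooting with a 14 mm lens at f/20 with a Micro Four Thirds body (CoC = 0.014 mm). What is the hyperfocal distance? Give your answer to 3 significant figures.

0.714 m

Hyperfocal distance H = f²/(N·c) + f = 14²/(20 × 0.014) + 14 = 196/0.28 + 14 ≈ 714.0 mm ≈ 0.714 m.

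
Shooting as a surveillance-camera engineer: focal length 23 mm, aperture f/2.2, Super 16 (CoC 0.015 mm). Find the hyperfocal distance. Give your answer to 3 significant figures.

Hyperfocal distance H = f²/(N·c) + f = 23²/(2.2 × 0.015) + 23 = 529/0.033 + 23 ≈ 16053.3 mm ≈ 16.1 m.

16.1 m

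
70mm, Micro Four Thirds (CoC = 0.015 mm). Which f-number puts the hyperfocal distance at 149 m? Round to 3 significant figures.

f/2.19

Rearrange H = f²/(N·c) + f for N: N = f² / ((H − f)·c).
N = 70² / ((149000 − 70) × 0.015) = 4900 / 2234 ≈ 2.19.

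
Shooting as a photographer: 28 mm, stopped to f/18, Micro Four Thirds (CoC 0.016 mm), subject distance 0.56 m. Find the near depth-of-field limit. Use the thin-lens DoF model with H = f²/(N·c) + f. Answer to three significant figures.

468 mm

Hyperfocal distance H = f²/(N·c) + f = 28²/(18 × 0.016) + 28 = 784/0.288 + 28 ≈ 2750.2 mm ≈ 2.750 m.
Near limit Dn = s·(H − f)/(H + s − 2f) = 560 × (2750.2 − 28) / (2750.2 + 560 − 2 × 28) = 560 × 2722.2 / 3254.2 ≈ 468.45 mm.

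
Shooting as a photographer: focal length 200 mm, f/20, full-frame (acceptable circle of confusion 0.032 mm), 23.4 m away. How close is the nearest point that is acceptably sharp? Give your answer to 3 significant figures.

17.1 m

Hyperfocal distance H = f²/(N·c) + f = 200²/(20 × 0.032) + 200 = 40000/0.64 + 200 ≈ 62700.0 mm ≈ 62.70 m.
Near limit Dn = s·(H − f)/(H + s − 2f) = 23400 × (62700.0 − 200) / (62700.0 + 23400 − 2 × 200) = 23400 × 62500.0 / 85700.0 ≈ 17065 mm ≈ 17.1 m.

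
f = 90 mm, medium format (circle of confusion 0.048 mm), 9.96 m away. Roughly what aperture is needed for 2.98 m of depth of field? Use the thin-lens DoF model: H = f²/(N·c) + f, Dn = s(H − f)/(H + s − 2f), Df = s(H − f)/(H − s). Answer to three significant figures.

f/2.50

Write h = H − f = f²/(N·c). The thin-lens limits are Dn = s·h/(h + (s−f)) and Df = s·h/(h − (s−f)), so DoF = Df − Dn = 2·s·(s−f)·h / (h² − (s−f)²).
That is a quadratic in h: DoF·h² − 2·s·(s−f)·h − DoF·(s−f)² = 0 ⇒ h = (s−f)·(s + √(s² + DoF²)) / DoF = 9870 × (9960 + √(9960² + 2980²)) / 2980 = 9870 × (9960 + 10396.2) / 2980 ≈ 67422 mm.
Then N = f²/(c·h) = 90² / (0.048 × 67422) = 8100 / 3236.2 ≈ 2.50.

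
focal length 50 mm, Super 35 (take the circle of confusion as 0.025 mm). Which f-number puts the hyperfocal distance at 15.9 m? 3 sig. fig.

f/6.31

Rearrange H = f²/(N·c) + f for N: N = f² / ((H − f)·c).
N = 50² / ((15900 − 50) × 0.025) = 2500 / 396.2 ≈ 6.31.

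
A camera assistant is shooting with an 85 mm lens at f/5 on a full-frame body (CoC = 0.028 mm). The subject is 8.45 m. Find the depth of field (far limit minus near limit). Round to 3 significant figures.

Hyperfocal distance H = f²/(N·c) + f = 85²/(5 × 0.028) + 85 = 7225/0.14 + 85 ≈ 51692.1 mm ≈ 51.69 m.
Near limit Dn = s·(H − f)/(H + s − 2f) = 8450 × (51692.1 − 85) / (51692.1 + 8450 − 2 × 85) = 8450 × 51607.1 / 59972.1 ≈ 7271.4 mm.
Far limit Df = s·(H − f)/(H − s) = 8450 × (51692.1 − 85) / (51692.1 − 8450) = 8450 × 51607.1 / 43242.1 ≈ 10084.6 mm.
Depth of field = Df − Dn = 10084.6 − 7271.4 ≈ 2813.2 mm ≈ 2.81 m.

2.81 m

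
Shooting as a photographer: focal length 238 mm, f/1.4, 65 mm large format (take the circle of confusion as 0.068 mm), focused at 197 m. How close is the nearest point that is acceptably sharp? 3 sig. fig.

Hyperfocal distance H = f²/(N·c) + f = 238²/(1.4 × 0.068) + 238 = 56644/0.0952 + 238 ≈ 595238.0 mm ≈ 595.2 m.
Near limit Dn = s·(H − f)/(H + s − 2f) = 197000 × (595238.0 − 238) / (595238.0 + 197000 − 2 × 238) = 197000 × 595000.0 / 791762.0 ≈ 148043 mm ≈ 148 m.

148 m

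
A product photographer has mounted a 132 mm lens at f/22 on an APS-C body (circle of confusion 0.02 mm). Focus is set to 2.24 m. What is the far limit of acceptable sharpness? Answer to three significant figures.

Hyperfocal distance H = f²/(N·c) + f = 132²/(22 × 0.02) + 132 = 17424/0.44 + 132 ≈ 39732.0 mm ≈ 39.73 m.
Far limit Df = s·(H − f)/(H − s) = 2240 × (39732.0 − 132) / (39732.0 − 2240) = 2240 × 39600.0 / 37492.0 ≈ 2365.9 mm ≈ 2.37 m.

2.37 m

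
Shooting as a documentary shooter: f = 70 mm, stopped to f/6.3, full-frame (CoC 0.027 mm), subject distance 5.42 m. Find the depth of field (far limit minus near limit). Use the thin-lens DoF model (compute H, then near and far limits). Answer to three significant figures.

2.09 m

Hyperfocal distance H = f²/(N·c) + f = 70²/(6.3 × 0.027) + 70 = 4900/0.1701 + 70 ≈ 28876.6 mm ≈ 28.88 m.
Near limit Dn = s·(H − f)/(H + s − 2f) = 5420 × (28876.6 − 70) / (28876.6 + 5420 − 2 × 70) = 5420 × 28806.6 / 34156.6 ≈ 4571.1 mm.
Far limit Df = s·(H − f)/(H − s) = 5420 × (28876.6 − 70) / (28876.6 − 5420) = 5420 × 28806.6 / 23456.6 ≈ 6656.2 mm.
Depth of field = Df − Dn = 6656.2 − 4571.1 ≈ 2085.1 mm ≈ 2.09 m.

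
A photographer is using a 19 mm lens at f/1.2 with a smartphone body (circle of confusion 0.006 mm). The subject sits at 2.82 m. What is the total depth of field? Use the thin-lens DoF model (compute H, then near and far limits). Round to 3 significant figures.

316 mm

Hyperfocal distance H = f²/(N·c) + f = 19²/(1.2 × 0.006) + 19 = 361/0.0072 + 19 ≈ 50157.9 mm ≈ 50.16 m.
Near limit Dn = s·(H − f)/(H + s − 2f) = 2820 × (50157.9 − 19) / (50157.9 + 2820 − 2 × 19) = 2820 × 50138.9 / 52939.9 ≈ 2670.80 mm.
Far limit Df = s·(H − f)/(H − s) = 2820 × (50157.9 − 19) / (50157.9 − 2820) = 2820 × 50138.9 / 47337.9 ≈ 2986.86 mm.
Depth of field = Df − Dn = 2986.86 − 2670.80 ≈ 316.06 mm.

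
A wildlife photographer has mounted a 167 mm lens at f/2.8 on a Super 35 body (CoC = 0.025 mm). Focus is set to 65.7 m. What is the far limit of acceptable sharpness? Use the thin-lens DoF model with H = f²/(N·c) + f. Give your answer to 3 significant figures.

78.6 m

Hyperfocal distance H = f²/(N·c) + f = 167²/(2.8 × 0.025) + 167 = 27889/0.07 + 167 ≈ 398581.3 mm ≈ 398.6 m.
Far limit Df = s·(H − f)/(H − s) = 65700 × (398581.3 − 167) / (398581.3 − 65700) = 65700 × 398414.3 / 332881.3 ≈ 78634 mm ≈ 78.6 m.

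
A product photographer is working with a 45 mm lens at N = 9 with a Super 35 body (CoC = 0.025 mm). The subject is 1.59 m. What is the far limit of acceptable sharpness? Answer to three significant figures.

1.92 m

Hyperfocal distance H = f²/(N·c) + f = 45²/(9 × 0.025) + 45 = 2025/0.225 + 45 ≈ 9045.0 mm ≈ 9.045 m.
Far limit Df = s·(H − f)/(H − s) = 1590 × (9045.0 − 45) / (9045.0 − 1590) = 1590 × 9000.0 / 7455.0 ≈ 1919.5 mm ≈ 1.92 m.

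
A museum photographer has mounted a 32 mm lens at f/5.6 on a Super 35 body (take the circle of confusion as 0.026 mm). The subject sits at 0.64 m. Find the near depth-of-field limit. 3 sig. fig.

Hyperfocal distance H = f²/(N·c) + f = 32²/(5.6 × 0.026) + 32 = 1024/0.1456 + 32 ≈ 7065.0 mm ≈ 7.065 m.
Near limit Dn = s·(H − f)/(H + s − 2f) = 640 × (7065.0 − 32) / (7065.0 + 640 − 2 × 32) = 640 × 7033.0 / 7641.0 ≈ 589.07 mm ≈ 0.589 m.

0.589 m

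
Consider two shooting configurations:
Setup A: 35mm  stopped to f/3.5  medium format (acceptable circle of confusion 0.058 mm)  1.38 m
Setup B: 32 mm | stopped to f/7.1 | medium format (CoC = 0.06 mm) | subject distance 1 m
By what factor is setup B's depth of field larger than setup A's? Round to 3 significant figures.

1.49

Setup A: H = 35²/(3.5×0.058) + 35 ≈ 6069.5 mm; DoF = Df − Dn = 1775.80 − 1128.48 ≈ 647.32 mm.
Setup B: H = 32²/(7.1×0.06) + 32 ≈ 2435.8 mm; DoF = Df − Dn = 1674.21 − 712.91 ≈ 961.30 mm.
Ratio = 961.30 / 647.32 ≈ 1.49.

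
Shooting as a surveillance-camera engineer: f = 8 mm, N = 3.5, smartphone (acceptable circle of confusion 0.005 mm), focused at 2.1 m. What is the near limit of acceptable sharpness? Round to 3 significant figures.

1.34 m

Hyperfocal distance H = f²/(N·c) + f = 8²/(3.5 × 0.005) + 8 = 64/0.0175 + 8 ≈ 3665.1 mm ≈ 3.665 m.
Near limit Dn = s·(H − f)/(H + s − 2f) = 2100 × (3665.1 − 8) / (3665.1 + 2100 − 2 × 8) = 2100 × 3657.1 / 5749.1 ≈ 1335.9 mm ≈ 1.34 m.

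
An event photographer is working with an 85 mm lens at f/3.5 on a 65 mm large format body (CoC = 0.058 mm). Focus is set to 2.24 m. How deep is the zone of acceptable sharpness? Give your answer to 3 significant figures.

272 mm

Hyperfocal distance H = f²/(N·c) + f = 85²/(3.5 × 0.058) + 85 = 7225/0.203 + 85 ≈ 35676.1 mm ≈ 35.68 m.
Near limit Dn = s·(H − f)/(H + s − 2f) = 2240 × (35676.1 − 85) / (35676.1 + 2240 − 2 × 85) = 2240 × 35591.1 / 37746.1 ≈ 2112.11 mm.
Far limit Df = s·(H − f)/(H − s) = 2240 × (35676.1 − 85) / (35676.1 − 2240) = 2240 × 35591.1 / 33436.1 ≈ 2384.37 mm.
Depth of field = Df − Dn = 2384.37 − 2112.11 ≈ 272.26 mm.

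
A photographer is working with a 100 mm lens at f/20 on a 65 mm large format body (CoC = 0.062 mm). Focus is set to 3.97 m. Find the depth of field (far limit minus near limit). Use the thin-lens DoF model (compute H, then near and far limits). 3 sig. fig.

Hyperfocal distance H = f²/(N·c) + f = 100²/(20 × 0.062) + 100 = 10000/1.24 + 100 ≈ 8164.5 mm ≈ 8.165 m.
Near limit Dn = s·(H − f)/(H + s − 2f) = 3970 × (8164.5 − 100) / (8164.5 + 3970 − 2 × 100) = 3970 × 8064.5 / 11934.5 ≈ 2682.6 mm.
Far limit Df = s·(H − f)/(H − s) = 3970 × (8164.5 − 100) / (8164.5 − 3970) = 3970 × 8064.5 / 4194.5 ≈ 7632.9 mm.
Depth of field = Df − Dn = 7632.9 − 2682.6 ≈ 4950.3 mm ≈ 4.95 m.

4.95 m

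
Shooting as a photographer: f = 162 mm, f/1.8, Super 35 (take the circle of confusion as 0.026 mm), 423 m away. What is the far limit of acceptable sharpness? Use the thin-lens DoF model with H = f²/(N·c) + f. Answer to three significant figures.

Hyperfocal distance H = f²/(N·c) + f = 162²/(1.8 × 0.026) + 162 = 26244/0.0468 + 162 ≈ 560931.2 mm ≈ 560.9 m.
Far limit Df = s·(H − f)/(H − s) = 423000 × (560931.2 − 162) / (560931.2 − 423000) = 423000 × 560769.2 / 137931.2 ≈ 1719737 mm ≈ 1720 m.

1720 m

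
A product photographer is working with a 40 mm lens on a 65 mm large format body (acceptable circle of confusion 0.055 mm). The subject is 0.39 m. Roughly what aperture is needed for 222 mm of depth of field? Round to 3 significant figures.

Write h = H − f = f²/(N·c). The thin-lens limits are Dn = s·h/(h + (s−f)) and Df = s·h/(h − (s−f)), so DoF = Df − Dn = 2·s·(s−f)·h / (h² − (s−f)²).
That is a quadratic in h: DoF·h² − 2·s·(s−f)·h − DoF·(s−f)² = 0 ⇒ h = (s−f)·(s + √(s² + DoF²)) / DoF = 350 × (390 + √(390² + 222²)) / 222 = 350 × (390 + 448.758) / 222 ≈ 1322.4 mm.
Then N = f²/(c·h) = 40² / (0.055 × 1322.4) = 1600 / 72.730 ≈ 22.

f/22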